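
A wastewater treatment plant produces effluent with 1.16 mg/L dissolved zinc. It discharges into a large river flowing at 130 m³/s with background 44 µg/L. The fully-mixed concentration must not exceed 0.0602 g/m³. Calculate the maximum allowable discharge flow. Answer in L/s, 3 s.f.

44 µg/L = 0.044 mg/L.
Mass balance at complete mixing: C_std·(Q_w + Q_r) = Q_w·C_e + Q_r·C_b.
Rearranging, Q_w = Q_r·(C_std − C_b)/(C_e − C_std) = 130·(0.0602 − 0.044) / (1.16 − 0.0602) = 1.915 m³/s.
= 1915 L/s.

1910 L/s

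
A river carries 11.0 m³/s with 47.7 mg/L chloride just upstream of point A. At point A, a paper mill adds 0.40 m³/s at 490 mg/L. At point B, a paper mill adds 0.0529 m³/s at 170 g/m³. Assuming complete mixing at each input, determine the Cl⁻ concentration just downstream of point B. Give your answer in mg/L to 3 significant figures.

63.7 mg/L

After input A: C = (11·47.7 + 0.4·490) / 11.4 = 63.22 mg/L.
After input B: C = (11.4·63.22 + 0.0529·170) / 11.45 = 63.71 mg/L.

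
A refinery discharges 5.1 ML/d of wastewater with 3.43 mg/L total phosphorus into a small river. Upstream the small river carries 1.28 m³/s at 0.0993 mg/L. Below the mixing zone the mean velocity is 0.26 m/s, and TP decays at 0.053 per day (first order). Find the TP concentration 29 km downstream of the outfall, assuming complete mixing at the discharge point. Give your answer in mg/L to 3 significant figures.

0.230 mg/L

5.1 ML/d = 0.05903 m³/s.
After complete mixing, C₀ = (0.05903·3.43 + 1.28·0.0993) / 1.339 = 0.2461 mg/L.
Travel time t = 2.9e+04 m / 0.26 m/s = 1.115e+05 s = 1.291 d.
C = 0.2461·exp(−0.053·1.291) = 0.2461·0.9339 = 0.2298 mg/L.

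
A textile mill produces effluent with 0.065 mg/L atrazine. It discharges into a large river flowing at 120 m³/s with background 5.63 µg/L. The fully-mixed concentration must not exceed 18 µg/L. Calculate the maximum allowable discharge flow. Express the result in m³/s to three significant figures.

31.6 m³/s

5.63 µg/L = 0.00563 mg/L.
18 µg/L = 0.018 mg/L.
Mass balance at complete mixing: C_std·(Q_w + Q_r) = Q_w·C_e + Q_r·C_b.
Rearranging, Q_w = Q_r·(C_std − C_b)/(C_e − C_std) = 120·(0.018 − 0.00563) / (0.065 − 0.018) = 31.58 m³/s.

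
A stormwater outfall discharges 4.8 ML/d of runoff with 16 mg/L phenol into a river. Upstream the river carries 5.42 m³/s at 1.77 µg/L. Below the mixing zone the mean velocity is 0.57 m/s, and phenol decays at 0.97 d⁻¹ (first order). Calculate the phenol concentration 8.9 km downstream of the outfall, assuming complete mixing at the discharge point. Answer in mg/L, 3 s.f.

4.8 ML/d = 0.05556 m³/s.
1.77 µg/L = 0.00177 mg/L.
After complete mixing, C₀ = (0.05556·16 + 5.42·0.00177) / 5.476 = 0.1641 mg/L.
Travel time t = 8900 m / 0.57 m/s = 1.561e+04 s = 0.1807 d.
C = 0.1641·exp(−0.97·0.1807) = 0.1641·0.8392 = 0.1377 mg/L.

0.138 mg/L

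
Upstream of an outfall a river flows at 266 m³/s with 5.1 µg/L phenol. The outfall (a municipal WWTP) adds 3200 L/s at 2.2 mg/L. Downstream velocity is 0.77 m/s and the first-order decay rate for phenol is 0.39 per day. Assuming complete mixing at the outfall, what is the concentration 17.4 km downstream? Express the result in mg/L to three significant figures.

0.0282 mg/L

3200 L/s = 3.2 m³/s.
5.1 µg/L = 0.0051 mg/L.
After complete mixing, C₀ = (3.2·2.2 + 266·0.0051) / 269.2 = 0.03119 mg/L.
Travel time t = 1.74e+04 m / 0.77 m/s = 2.26e+04 s = 0.2615 d.
C = 0.03119·exp(−0.39·0.2615) = 0.03119·0.903 = 0.02817 mg/L.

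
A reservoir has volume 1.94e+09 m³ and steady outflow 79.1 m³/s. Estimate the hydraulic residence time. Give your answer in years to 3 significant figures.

Q = 79.1 m³/s × 3.156e+07 s/yr = 2.496e+09 m³/yr.
Hydraulic residence time τ = V/Q = 1.94e+09/2.496e+09 = 0.7772 yr.

0.777 yr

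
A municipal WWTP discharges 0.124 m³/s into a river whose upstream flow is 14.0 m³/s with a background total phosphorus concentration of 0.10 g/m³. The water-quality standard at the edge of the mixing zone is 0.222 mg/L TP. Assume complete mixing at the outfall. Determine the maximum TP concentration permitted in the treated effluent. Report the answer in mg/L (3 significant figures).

Mass balance: 0.222·14.12 = 0.124·Cₑ + 14·0.1.
Cₑ = (3.136 − 1.4) / 0.124 = 14 mg/L.

14.0 mg/L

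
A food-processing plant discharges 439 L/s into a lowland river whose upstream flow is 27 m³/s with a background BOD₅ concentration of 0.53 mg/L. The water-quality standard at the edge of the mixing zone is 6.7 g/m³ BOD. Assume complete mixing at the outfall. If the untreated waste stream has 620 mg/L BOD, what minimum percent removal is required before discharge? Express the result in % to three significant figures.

439 L/s = 0.439 m³/s.
Mass balance: 6.7·27.44 = 0.439·Cₑ + 27·0.53.
Cₑ = (183.8 − 14.31) / 0.439 = 386.2 mg/L.
Required removal = 1 − 386.2/620 = 37.71 %.

37.7 %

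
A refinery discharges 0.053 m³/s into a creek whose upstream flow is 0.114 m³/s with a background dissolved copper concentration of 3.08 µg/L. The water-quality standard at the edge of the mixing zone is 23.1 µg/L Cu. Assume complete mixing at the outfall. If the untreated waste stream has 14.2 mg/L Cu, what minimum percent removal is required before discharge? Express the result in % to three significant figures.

3.08 µg/L = 0.00308 mg/L.
23.1 µg/L = 0.0231 mg/L.
Mass balance: 0.0231·0.167 = 0.053·Cₑ + 0.114·0.00308.
Cₑ = (0.003858 − 0.0003511) / 0.053 = 0.06616 mg/L.
Required removal = 1 − 0.06616/14.2 = 99.53 %.

99.5 %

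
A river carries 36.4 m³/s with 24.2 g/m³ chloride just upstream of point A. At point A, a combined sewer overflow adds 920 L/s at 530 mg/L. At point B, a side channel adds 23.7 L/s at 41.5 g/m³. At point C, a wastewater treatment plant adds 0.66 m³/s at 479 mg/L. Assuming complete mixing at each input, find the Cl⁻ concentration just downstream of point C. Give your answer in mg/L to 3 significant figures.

920 L/s = 0.92 m³/s.
After input A: C = (36.4·24.2 + 0.92·530) / 37.32 = 36.67 mg/L.
23.7 L/s = 0.0237 m³/s.
After input B: C = (37.32·36.67 + 0.0237·41.5) / 37.34 = 36.67 mg/L.
After input C: C = (37.34·36.67 + 0.66·479) / 38 = 44.35 mg/L.

44.4 mg/L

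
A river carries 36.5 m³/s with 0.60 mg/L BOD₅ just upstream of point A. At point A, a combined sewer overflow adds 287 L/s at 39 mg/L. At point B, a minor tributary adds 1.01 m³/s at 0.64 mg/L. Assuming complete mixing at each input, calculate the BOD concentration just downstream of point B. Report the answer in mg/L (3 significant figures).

287 L/s = 0.287 m³/s.
After input A: C = (36.5·0.6 + 0.287·39) / 36.79 = 0.8996 mg/L.
After input B: C = (36.79·0.8996 + 1.01·0.64) / 37.8 = 0.8926 mg/L.

0.893 mg/L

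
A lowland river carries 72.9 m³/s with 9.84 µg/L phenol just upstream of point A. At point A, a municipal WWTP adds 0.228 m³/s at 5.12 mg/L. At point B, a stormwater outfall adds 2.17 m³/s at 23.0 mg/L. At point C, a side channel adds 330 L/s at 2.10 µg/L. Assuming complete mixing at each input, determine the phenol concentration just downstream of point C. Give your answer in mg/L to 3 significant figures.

9.84 µg/L = 0.00984 mg/L.
After input A: C = (72.9·0.00984 + 0.228·5.12) / 73.13 = 0.02577 mg/L.
After input B: C = (73.13·0.02577 + 2.17·23) / 75.3 = 0.6879 mg/L.
330 L/s = 0.33 m³/s.
2.10 µg/L = 0.0021 mg/L.
After input C: C = (75.3·0.6879 + 0.33·0.0021) / 75.63 = 0.6849 mg/L.

0.685 mg/L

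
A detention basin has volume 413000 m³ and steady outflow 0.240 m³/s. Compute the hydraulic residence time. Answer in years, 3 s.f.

0.0545 yr

Q = 0.240 m³/s × 3.156e+07 s/yr = 7.574e+06 m³/yr.
Hydraulic residence time τ = V/Q = 413000/7.574e+06 = 0.05453 yr.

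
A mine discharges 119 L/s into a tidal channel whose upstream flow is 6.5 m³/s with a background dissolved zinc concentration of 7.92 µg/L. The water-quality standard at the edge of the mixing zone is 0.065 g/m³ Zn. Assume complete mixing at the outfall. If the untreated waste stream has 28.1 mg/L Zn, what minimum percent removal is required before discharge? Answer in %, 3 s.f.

119 L/s = 0.119 m³/s.
7.92 µg/L = 0.00792 mg/L.
Mass balance: 0.065·6.619 = 0.119·Cₑ + 6.5·0.00792.
Cₑ = (0.4302 − 0.05148) / 0.119 = 3.183 mg/L.
Required removal = 1 − 3.183/28.1 = 88.67 %.

88.7 %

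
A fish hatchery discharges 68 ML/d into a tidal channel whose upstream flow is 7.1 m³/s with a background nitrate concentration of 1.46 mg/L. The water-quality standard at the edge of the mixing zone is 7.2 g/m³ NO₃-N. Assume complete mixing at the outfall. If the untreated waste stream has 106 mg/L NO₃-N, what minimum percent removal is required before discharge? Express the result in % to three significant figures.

68 ML/d = 0.787 m³/s.
Mass balance: 7.2·7.887 = 0.787·Cₑ + 7.1·1.46.
Cₑ = (56.79 − 10.37) / 0.787 = 58.98 mg/L.
Required removal = 1 − 58.98/106 = 44.36 %.

44.4 %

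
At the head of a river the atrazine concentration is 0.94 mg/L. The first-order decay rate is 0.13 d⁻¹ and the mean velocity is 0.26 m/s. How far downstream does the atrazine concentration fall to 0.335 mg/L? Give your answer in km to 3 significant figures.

178 km

From C = C₀·e^(−kt), t = ln(C₀/C)/k = ln(0.94/0.335)/0.13 = 1.032/0.13 = 7.937 d.
Distance = v·t = 0.26 m/s × 6.857e+05 s = 1.783e+05 m = 178.3 km.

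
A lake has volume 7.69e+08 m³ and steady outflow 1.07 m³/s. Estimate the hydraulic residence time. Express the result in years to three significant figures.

Q = 1.07 m³/s × 3.156e+07 s/yr = 3.377e+07 m³/yr.
Hydraulic residence time τ = V/Q = 7.69e+08/3.377e+07 = 22.77 yr.

22.8 yr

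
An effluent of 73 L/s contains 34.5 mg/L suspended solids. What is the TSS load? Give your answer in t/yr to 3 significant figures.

79.5 t/yr

73 L/s = 0.073 m³/s.
Mass flux = Q·C = 0.073 m³/s × 34.5 g/m³ = 2.518 g/s.
= 2.518 g/s × 31.56 = 79.48 t/yr.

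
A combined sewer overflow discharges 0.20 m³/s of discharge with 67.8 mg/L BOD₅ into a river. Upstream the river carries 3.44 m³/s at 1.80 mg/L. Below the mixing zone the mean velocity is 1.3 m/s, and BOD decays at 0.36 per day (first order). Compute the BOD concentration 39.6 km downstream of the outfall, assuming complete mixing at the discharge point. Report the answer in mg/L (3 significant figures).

4.78 mg/L

After complete mixing, C₀ = (0.2·67.8 + 3.44·1.8) / 3.64 = 5.426 mg/L.
Travel time t = 3.96e+04 m / 1.3 m/s = 3.046e+04 s = 0.3526 d.
C = 5.426·exp(−0.36·0.3526) = 5.426·0.8808 = 4.78 mg/L.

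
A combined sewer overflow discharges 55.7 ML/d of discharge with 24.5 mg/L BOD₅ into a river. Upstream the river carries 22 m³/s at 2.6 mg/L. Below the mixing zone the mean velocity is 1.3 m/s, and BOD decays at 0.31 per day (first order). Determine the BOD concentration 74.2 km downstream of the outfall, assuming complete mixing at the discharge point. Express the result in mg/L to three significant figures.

55.7 ML/d = 0.6447 m³/s.
After complete mixing, C₀ = (0.6447·24.5 + 22·2.6) / 22.64 = 3.223 mg/L.
Travel time t = 7.42e+04 m / 1.3 m/s = 5.708e+04 s = 0.6606 d.
C = 3.223·exp(−0.31·0.6606) = 3.223·0.8148 = 2.627 mg/L.

2.63 mg/L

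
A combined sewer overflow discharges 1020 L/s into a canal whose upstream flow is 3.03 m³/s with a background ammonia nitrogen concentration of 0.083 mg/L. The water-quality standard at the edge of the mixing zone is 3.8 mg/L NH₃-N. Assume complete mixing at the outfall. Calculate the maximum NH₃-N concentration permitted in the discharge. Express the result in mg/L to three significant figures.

14.8 mg/L

1020 L/s = 1.02 m³/s.
Mass balance: 3.8·4.05 = 1.02·Cₑ + 3.03·0.083.
Cₑ = (15.39 − 0.2515) / 1.02 = 14.84 mg/L.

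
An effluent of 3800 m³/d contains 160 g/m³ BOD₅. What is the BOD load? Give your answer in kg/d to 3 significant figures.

608 kg/d

3800 m³/d = 0.04398 m³/s.
Mass flux = Q·C = 0.04398 m³/s × 160 g/m³ = 7.037 g/s.
= 7.037 g/s × 86.4 = 608 kg/d.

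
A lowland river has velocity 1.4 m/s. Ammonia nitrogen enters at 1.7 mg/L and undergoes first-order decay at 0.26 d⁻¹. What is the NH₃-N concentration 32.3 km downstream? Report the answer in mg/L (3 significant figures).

Travel time t = 32.3 km / 1.4 m/s = 3.23e+04/1.4 = 2.307e+04 s = 0.267 d.
First-order decay: C = 1.7·exp(−0.26·0.267) = 1.7·0.9329 = 1.586 mg/L.

1.59 mg/L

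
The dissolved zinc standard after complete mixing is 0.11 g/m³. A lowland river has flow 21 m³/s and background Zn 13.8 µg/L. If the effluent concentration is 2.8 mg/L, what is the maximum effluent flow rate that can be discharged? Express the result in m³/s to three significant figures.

0.751 m³/s

13.8 µg/L = 0.0138 mg/L.
Mass balance at complete mixing: C_std·(Q_w + Q_r) = Q_w·C_e + Q_r·C_b.
Rearranging, Q_w = Q_r·(C_std − C_b)/(C_e − C_std) = 21·(0.11 − 0.0138) / (2.8 − 0.11) = 0.751 m³/s.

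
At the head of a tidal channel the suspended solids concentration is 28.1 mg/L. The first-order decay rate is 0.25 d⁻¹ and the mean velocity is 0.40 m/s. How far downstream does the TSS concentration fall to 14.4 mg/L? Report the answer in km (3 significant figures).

From C = C₀·e^(−kt), t = ln(C₀/C)/k = ln(28.1/14.4)/0.25 = 0.6685/0.25 = 2.674 d.
Distance = v·t = 0.40 m/s × 2.31e+05 s = 9.242e+04 m = 92.42 km.

92.4 km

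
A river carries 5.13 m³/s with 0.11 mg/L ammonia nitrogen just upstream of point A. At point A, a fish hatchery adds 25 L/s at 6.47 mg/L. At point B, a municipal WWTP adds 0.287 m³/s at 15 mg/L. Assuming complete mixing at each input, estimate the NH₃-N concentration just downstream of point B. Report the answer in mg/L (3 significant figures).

0.924 mg/L

25 L/s = 0.025 m³/s.
After input A: C = (5.13·0.11 + 0.025·6.47) / 5.155 = 0.1408 mg/L.
After input B: C = (5.155·0.1408 + 0.287·15) / 5.442 = 0.9245 mg/L.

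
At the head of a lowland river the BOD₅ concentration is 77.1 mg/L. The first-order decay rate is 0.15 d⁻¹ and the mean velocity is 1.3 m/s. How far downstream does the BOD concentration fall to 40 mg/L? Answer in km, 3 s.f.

From C = C₀·e^(−kt), t = ln(C₀/C)/k = ln(77.1/40)/0.15 = 0.6562/0.15 = 4.375 d.
Distance = v·t = 1.3 m/s × 3.78e+05 s = 4.914e+05 m = 491.4 km.

491 km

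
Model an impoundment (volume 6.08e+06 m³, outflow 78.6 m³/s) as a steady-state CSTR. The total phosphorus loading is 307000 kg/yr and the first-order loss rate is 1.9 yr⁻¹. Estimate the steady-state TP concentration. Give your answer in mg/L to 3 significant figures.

Outflow Q = 78.6 m³/s × 3.156e+07 s/yr = 2.48e+09 m³/yr.
Steady-state CSTR mass balance: W = Q·C + k·V·C, so C = W/(Q + kV).
Q + kV = 2.48e+09 + 1.9·6.08e+06 = 2.492e+09 m³/yr.
C = 307000/2.492e+09 = 0.0001232 kg/m³ = 0.1232 mg/L.

0.123 mg/L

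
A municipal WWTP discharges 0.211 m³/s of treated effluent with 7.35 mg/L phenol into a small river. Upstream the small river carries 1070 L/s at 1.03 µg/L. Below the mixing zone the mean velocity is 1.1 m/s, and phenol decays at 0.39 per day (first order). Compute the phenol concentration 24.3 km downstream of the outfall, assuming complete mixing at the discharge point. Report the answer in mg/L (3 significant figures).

1.10 mg/L

1070 L/s = 1.07 m³/s.
1.03 µg/L = 0.00103 mg/L.
After complete mixing, C₀ = (0.211·7.35 + 1.07·0.00103) / 1.281 = 1.212 mg/L.
Travel time t = 2.43e+04 m / 1.1 m/s = 2.209e+04 s = 0.2557 d.
C = 1.212·exp(−0.39·0.2557) = 1.212·0.9051 = 1.097 mg/L.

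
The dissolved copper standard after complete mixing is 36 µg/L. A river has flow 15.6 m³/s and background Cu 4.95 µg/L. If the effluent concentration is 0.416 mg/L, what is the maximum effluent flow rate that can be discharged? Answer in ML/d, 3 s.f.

4.95 µg/L = 0.00495 mg/L.
36 µg/L = 0.036 mg/L.
Mass balance at complete mixing: C_std·(Q_w + Q_r) = Q_w·C_e + Q_r·C_b.
Rearranging, Q_w = Q_r·(C_std − C_b)/(C_e − C_std) = 15.6·(0.036 − 0.00495) / (0.416 − 0.036) = 1.275 m³/s.
= 110.1 ML/d.

110 ML/d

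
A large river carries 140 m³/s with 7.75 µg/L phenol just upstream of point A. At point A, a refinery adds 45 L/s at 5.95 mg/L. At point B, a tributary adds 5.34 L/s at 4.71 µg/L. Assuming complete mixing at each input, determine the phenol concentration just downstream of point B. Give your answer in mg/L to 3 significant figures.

0.00966 mg/L

7.75 µg/L = 0.00775 mg/L.
45 L/s = 0.045 m³/s.
After input A: C = (140·0.00775 + 0.045·5.95) / 140 = 0.009659 mg/L.
5.34 L/s = 0.00534 m³/s.
4.71 µg/L = 0.00471 mg/L.
After input B: C = (140·0.009659 + 0.00534·0.00471) / 140.1 = 0.009659 mg/L.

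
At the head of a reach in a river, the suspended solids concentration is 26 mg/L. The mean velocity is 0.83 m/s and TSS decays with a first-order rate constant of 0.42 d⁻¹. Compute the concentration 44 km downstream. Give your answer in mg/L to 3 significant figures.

20.1 mg/L

Travel time t = 44 km / 0.83 m/s = 4.4e+04/0.83 = 5.301e+04 s = 0.6136 d.
First-order decay: C = 26·exp(−0.42·0.6136) = 26·0.7728 = 20.09 mg/L.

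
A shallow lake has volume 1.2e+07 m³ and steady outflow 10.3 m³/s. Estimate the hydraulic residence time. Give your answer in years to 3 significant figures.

0.0369 yr

Q = 10.3 m³/s × 3.156e+07 s/yr = 3.25e+08 m³/yr.
Hydraulic residence time τ = V/Q = 1.2e+07/3.25e+08 = 0.03692 yr.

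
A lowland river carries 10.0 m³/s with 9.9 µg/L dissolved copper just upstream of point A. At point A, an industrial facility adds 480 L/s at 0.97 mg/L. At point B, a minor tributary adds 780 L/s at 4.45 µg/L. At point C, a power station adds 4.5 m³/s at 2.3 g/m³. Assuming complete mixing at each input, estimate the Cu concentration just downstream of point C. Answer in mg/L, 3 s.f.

9.9 µg/L = 0.0099 mg/L.
480 L/s = 0.48 m³/s.
After input A: C = (10·0.0099 + 0.48·0.97) / 10.48 = 0.05387 mg/L.
780 L/s = 0.78 m³/s.
4.45 µg/L = 0.00445 mg/L.
After input B: C = (10.48·0.05387 + 0.78·0.00445) / 11.26 = 0.05045 mg/L.
After input C: C = (11.26·0.05045 + 4.5·2.3) / 15.76 = 0.6928 mg/L.

0.693 mg/L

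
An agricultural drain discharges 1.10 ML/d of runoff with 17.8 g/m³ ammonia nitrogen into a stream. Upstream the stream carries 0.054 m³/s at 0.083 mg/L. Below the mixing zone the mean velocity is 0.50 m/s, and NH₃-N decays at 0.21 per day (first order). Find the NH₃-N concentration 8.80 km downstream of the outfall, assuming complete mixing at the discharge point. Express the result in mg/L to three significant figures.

1.10 ML/d = 0.01273 m³/s.
After complete mixing, C₀ = (0.01273·17.8 + 0.054·0.083) / 0.06673 = 3.463 mg/L.
Travel time t = 8800 m / 0.50 m/s = 1.76e+04 s = 0.2037 d.
C = 3.463·exp(−0.21·0.2037) = 3.463·0.9581 = 3.318 mg/L.

3.32 mg/L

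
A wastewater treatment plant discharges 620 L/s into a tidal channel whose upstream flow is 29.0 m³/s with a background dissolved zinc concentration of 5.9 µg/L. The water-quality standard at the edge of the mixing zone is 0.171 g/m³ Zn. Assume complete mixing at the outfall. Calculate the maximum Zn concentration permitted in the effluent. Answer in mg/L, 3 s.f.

7.89 mg/L

620 L/s = 0.62 m³/s.
5.9 µg/L = 0.0059 mg/L.
Mass balance: 0.171·29.62 = 0.62·Cₑ + 29·0.0059.
Cₑ = (5.065 − 0.1711) / 0.62 = 7.893 mg/L.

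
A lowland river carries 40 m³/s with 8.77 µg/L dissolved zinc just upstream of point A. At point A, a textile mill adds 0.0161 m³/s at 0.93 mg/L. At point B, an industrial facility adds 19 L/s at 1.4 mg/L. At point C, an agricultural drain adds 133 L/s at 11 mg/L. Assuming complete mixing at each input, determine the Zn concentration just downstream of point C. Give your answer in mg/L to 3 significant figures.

0.0462 mg/L

8.77 µg/L = 0.00877 mg/L.
After input A: C = (40·0.00877 + 0.0161·0.93) / 40.02 = 0.009141 mg/L.
19 L/s = 0.019 m³/s.
After input B: C = (40.02·0.009141 + 0.019·1.4) / 40.04 = 0.009801 mg/L.
133 L/s = 0.133 m³/s.
After input C: C = (40.04·0.009801 + 0.133·11) / 40.17 = 0.04619 mg/L.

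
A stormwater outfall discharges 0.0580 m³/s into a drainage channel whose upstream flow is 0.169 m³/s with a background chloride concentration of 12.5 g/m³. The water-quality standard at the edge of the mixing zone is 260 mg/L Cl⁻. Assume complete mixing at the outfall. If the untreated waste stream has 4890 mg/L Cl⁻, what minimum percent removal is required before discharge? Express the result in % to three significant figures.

Mass balance: 260·0.227 = 0.058·Cₑ + 0.169·12.5.
Cₑ = (59.02 − 2.113) / 0.058 = 981.2 mg/L.
Required removal = 1 − 981.2/4890 = 79.94 %.

79.9 %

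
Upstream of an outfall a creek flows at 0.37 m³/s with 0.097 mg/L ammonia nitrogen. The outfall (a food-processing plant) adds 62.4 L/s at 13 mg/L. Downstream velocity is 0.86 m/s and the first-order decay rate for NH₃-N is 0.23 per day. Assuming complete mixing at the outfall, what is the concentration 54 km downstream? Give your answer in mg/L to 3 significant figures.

1.66 mg/L

62.4 L/s = 0.0624 m³/s.
After complete mixing, C₀ = (0.0624·13 + 0.37·0.097) / 0.4324 = 1.959 mg/L.
Travel time t = 5.4e+04 m / 0.86 m/s = 6.279e+04 s = 0.7267 d.
C = 1.959·exp(−0.23·0.7267) = 1.959·0.8461 = 1.657 mg/L.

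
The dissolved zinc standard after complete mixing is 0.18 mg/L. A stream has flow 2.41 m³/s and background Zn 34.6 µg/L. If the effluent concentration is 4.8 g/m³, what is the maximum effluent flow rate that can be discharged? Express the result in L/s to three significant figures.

34.6 µg/L = 0.0346 mg/L.
Mass balance at complete mixing: C_std·(Q_w + Q_r) = Q_w·C_e + Q_r·C_b.
Rearranging, Q_w = Q_r·(C_std − C_b)/(C_e − C_std) = 2.41·(0.18 − 0.0346) / (4.8 − 0.18) = 0.07585 m³/s.
= 75.85 L/s.

75.8 L/s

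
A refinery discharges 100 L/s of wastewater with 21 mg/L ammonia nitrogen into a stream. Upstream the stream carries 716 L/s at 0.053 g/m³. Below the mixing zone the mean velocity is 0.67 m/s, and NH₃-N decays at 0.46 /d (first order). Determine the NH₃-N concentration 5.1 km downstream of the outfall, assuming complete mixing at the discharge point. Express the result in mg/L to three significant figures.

2.52 mg/L

100 L/s = 0.1 m³/s.
716 L/s = 0.716 m³/s.
After complete mixing, C₀ = (0.1·21 + 0.716·0.053) / 0.816 = 2.62 mg/L.
Travel time t = 5100 m / 0.67 m/s = 7612 s = 0.0881 d.
C = 2.62·exp(−0.46·0.0881) = 2.62·0.9603 = 2.516 mg/L.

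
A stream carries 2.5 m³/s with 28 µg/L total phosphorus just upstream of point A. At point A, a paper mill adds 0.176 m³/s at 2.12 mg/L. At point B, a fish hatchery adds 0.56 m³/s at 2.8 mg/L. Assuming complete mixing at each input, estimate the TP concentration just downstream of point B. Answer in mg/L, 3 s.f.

28 µg/L = 0.028 mg/L.
After input A: C = (2.5·0.028 + 0.176·2.12) / 2.676 = 0.1656 mg/L.
After input B: C = (2.676·0.1656 + 0.56·2.8) / 3.236 = 0.6215 mg/L.

0.621 mg/L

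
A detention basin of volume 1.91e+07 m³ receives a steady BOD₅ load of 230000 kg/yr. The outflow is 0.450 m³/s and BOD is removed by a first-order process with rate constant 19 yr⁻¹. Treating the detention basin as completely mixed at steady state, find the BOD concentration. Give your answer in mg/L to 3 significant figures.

Outflow Q = 0.450 m³/s × 3.156e+07 s/yr = 1.42e+07 m³/yr.
Steady-state CSTR mass balance: W = Q·C + k·V·C, so C = W/(Q + kV).
Q + kV = 1.42e+07 + 19·1.91e+07 = 3.771e+08 m³/yr.
C = 230000/3.771e+08 = 0.0006099 kg/m³ = 0.6099 mg/L.

0.610 mg/L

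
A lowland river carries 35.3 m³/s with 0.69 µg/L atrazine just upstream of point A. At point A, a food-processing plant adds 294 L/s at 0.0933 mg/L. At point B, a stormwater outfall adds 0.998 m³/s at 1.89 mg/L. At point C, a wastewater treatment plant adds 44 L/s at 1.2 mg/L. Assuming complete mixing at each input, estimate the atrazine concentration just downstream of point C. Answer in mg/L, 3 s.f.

0.69 µg/L = 0.00069 mg/L.
294 L/s = 0.294 m³/s.
After input A: C = (35.3·0.00069 + 0.294·0.0933) / 35.59 = 0.001455 mg/L.
After input B: C = (35.59·0.001455 + 0.998·1.89) / 36.59 = 0.05296 mg/L.
44 L/s = 0.044 m³/s.
After input C: C = (36.59·0.05296 + 0.044·1.2) / 36.64 = 0.05434 mg/L.

0.0543 mg/L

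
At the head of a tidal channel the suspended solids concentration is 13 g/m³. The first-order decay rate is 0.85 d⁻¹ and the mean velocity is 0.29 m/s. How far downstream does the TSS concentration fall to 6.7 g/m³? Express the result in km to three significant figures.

19.5 km

From C = C₀·e^(−kt), t = ln(C₀/C)/k = ln(13/6.7)/0.85 = 0.6628/0.85 = 0.7798 d.
Distance = v·t = 0.29 m/s × 6.738e+04 s = 1.954e+04 m = 19.54 km.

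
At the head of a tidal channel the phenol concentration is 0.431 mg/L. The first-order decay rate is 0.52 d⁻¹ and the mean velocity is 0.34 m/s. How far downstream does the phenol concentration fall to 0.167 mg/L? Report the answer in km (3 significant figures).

53.6 km

From C = C₀·e^(−kt), t = ln(C₀/C)/k = ln(0.431/0.167)/0.52 = 0.9481/0.52 = 1.823 d.
Distance = v·t = 0.34 m/s × 1.575e+05 s = 5.356e+04 m = 53.56 km.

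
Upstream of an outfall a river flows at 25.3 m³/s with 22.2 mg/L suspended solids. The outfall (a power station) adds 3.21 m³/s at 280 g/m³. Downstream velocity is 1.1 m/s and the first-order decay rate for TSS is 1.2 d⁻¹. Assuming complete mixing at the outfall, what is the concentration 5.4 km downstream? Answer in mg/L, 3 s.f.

After complete mixing, C₀ = (3.21·280 + 25.3·22.2) / 28.51 = 51.23 mg/L.
Travel time t = 5400 m / 1.1 m/s = 4909 s = 0.05682 d.
C = 51.23·exp(−1.2·0.05682) = 51.23·0.9341 = 47.85 mg/L.

47.8 mg/L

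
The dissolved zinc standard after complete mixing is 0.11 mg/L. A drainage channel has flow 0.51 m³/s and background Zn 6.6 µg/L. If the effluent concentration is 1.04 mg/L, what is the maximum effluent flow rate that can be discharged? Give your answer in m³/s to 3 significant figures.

0.0567 m³/s

6.6 µg/L = 0.0066 mg/L.
Mass balance at complete mixing: C_std·(Q_w + Q_r) = Q_w·C_e + Q_r·C_b.
Rearranging, Q_w = Q_r·(C_std − C_b)/(C_e − C_std) = 0.51·(0.11 − 0.0066) / (1.04 − 0.11) = 0.0567 m³/s.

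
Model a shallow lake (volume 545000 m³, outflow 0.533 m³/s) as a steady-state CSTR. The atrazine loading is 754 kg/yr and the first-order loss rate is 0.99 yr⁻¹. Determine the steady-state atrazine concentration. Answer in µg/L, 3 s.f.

43.4 µg/L

Outflow Q = 0.533 m³/s × 3.156e+07 s/yr = 1.682e+07 m³/yr.
Steady-state CSTR mass balance: W = Q·C + k·V·C, so C = W/(Q + kV).
Q + kV = 1.682e+07 + 0.99·545000 = 1.736e+07 m³/yr.
C = 754/1.736e+07 = 4.343e-05 kg/m³ = 0.04343 mg/L = 43.43 µg/L.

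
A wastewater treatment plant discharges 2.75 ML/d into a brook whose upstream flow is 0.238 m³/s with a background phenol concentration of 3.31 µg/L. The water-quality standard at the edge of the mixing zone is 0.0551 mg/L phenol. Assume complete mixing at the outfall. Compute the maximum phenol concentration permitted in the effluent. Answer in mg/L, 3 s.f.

0.442 mg/L

2.75 ML/d = 0.03183 m³/s.
3.31 µg/L = 0.00331 mg/L.
Mass balance: 0.0551·0.2698 = 0.03183·Cₑ + 0.238·0.00331.
Cₑ = (0.01487 − 0.0007878) / 0.03183 = 0.4424 mg/L.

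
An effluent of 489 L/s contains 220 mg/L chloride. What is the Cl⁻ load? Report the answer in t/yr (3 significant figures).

3390 t/yr

489 L/s = 0.489 m³/s.
Mass flux = Q·C = 0.489 m³/s × 220 g/m³ = 107.6 g/s.
= 107.6 g/s × 31.56 = 3395 t/yr.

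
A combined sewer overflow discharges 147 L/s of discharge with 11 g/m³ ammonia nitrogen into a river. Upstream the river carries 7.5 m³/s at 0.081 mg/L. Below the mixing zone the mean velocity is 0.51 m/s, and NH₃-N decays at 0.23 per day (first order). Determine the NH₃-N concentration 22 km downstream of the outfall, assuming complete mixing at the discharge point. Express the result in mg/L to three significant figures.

147 L/s = 0.147 m³/s.
After complete mixing, C₀ = (0.147·11 + 7.5·0.081) / 7.647 = 0.2909 mg/L.
Travel time t = 2.2e+04 m / 0.51 m/s = 4.314e+04 s = 0.4993 d.
C = 0.2909·exp(−0.23·0.4993) = 0.2909·0.8915 = 0.2593 mg/L.

0.259 mg/L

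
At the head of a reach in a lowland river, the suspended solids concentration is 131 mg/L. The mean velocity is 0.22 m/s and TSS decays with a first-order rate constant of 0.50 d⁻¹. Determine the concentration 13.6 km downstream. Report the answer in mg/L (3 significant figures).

Travel time t = 13.6 km / 0.22 m/s = 1.36e+04/0.22 = 6.182e+04 s = 0.7155 d.
First-order decay: C = 131·exp(−0.50·0.7155) = 131·0.6993 = 91.6 mg/L.

91.6 mg/L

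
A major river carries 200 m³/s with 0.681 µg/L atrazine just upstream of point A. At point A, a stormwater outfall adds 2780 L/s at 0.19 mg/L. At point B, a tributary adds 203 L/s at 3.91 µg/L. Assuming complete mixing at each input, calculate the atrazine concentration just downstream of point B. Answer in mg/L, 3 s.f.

0.681 µg/L = 0.000681 mg/L.
2780 L/s = 2.78 m³/s.
After input A: C = (200·0.000681 + 2.78·0.19) / 202.8 = 0.003276 mg/L.
203 L/s = 0.203 m³/s.
3.91 µg/L = 0.00391 mg/L.
After input B: C = (202.8·0.003276 + 0.203·0.00391) / 203 = 0.003277 mg/L.

0.00328 mg/L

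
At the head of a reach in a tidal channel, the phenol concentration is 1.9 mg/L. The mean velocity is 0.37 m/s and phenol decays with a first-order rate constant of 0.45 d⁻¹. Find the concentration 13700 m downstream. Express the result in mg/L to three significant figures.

1.57 mg/L

Travel time t = 13700 m / 0.37 m/s = 1.37e+04/0.37 = 3.703e+04 s = 0.4286 d.
First-order decay: C = 1.9·exp(−0.45·0.4286) = 1.9·0.8246 = 1.567 mg/L.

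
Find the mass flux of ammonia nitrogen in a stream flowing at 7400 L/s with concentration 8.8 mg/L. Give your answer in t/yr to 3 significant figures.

2060 t/yr

7400 L/s = 7.4 m³/s.
Mass flux = Q·C = 7.4 m³/s × 8.8 g/m³ = 65.12 g/s.
= 65.12 g/s × 31.56 = 2055 t/yr.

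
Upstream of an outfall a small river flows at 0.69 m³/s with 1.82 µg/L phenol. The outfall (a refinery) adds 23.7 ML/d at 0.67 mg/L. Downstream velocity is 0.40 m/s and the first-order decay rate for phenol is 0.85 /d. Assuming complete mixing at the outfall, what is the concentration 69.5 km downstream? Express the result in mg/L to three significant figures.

23.7 ML/d = 0.2743 m³/s.
1.82 µg/L = 0.00182 mg/L.
After complete mixing, C₀ = (0.2743·0.67 + 0.69·0.00182) / 0.9643 = 0.1919 mg/L.
Travel time t = 6.95e+04 m / 0.40 m/s = 1.738e+05 s = 2.011 d.
C = 0.1919·exp(−0.85·2.011) = 0.1919·0.181 = 0.03473 mg/L.

0.0347 mg/L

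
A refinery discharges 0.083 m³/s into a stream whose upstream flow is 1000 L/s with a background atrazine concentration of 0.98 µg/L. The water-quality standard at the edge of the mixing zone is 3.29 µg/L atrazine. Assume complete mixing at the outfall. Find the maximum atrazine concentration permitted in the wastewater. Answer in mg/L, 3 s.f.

0.0311 mg/L

1000 L/s = 1 m³/s.
0.98 µg/L = 0.00098 mg/L.
3.29 µg/L = 0.00329 mg/L.
Mass balance: 0.00329·1.083 = 0.083·Cₑ + 1·0.00098.
Cₑ = (0.003563 − 0.00098) / 0.083 = 0.03112 mg/L.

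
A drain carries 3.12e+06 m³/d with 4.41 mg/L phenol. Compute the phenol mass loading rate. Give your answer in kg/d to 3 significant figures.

13800 kg/d

3.12e+06 m³/d = 36.11 m³/s.
Mass flux = Q·C = 36.11 m³/s × 4.41 g/m³ = 159.2 g/s.
= 159.2 g/s × 86.4 = 1.376e+04 kg/d.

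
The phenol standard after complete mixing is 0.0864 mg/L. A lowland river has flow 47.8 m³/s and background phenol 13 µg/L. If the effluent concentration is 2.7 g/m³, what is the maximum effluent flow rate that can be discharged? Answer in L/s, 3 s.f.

1340 L/s

13 µg/L = 0.013 mg/L.
Mass balance at complete mixing: C_std·(Q_w + Q_r) = Q_w·C_e + Q_r·C_b.
Rearranging, Q_w = Q_r·(C_std − C_b)/(C_e − C_std) = 47.8·(0.0864 − 0.013) / (2.7 − 0.0864) = 1.342 m³/s.
= 1342 L/s.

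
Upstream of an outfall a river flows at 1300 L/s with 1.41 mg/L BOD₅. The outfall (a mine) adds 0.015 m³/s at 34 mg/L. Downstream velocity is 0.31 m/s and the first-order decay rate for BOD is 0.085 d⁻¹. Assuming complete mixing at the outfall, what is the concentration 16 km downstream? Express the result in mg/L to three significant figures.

1300 L/s = 1.3 m³/s.
After complete mixing, C₀ = (0.015·34 + 1.3·1.41) / 1.315 = 1.782 mg/L.
Travel time t = 1.6e+04 m / 0.31 m/s = 5.161e+04 s = 0.5974 d.
C = 1.782·exp(−0.085·0.5974) = 1.782·0.9505 = 1.694 mg/L.

1.69 mg/L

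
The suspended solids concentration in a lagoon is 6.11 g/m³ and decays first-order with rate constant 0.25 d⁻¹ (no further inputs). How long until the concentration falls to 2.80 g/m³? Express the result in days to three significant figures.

t = ln(C₀/C)/k = ln(6.11/2.80)/0.25 = 0.7803/0.25 = 3.121 d.

3.12 d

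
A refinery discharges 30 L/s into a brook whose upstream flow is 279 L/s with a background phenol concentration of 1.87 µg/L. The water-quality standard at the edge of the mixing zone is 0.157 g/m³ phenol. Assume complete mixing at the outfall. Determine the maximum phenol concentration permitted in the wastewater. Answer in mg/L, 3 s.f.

30 L/s = 0.03 m³/s.
279 L/s = 0.279 m³/s.
1.87 µg/L = 0.00187 mg/L.
Mass balance: 0.157·0.309 = 0.03·Cₑ + 0.279·0.00187.
Cₑ = (0.04851 − 0.0005217) / 0.03 = 1.6 mg/L.

1.60 mg/L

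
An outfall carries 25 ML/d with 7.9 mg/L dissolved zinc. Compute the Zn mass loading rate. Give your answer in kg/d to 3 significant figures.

25 ML/d = 0.2894 m³/s.
Mass flux = Q·C = 0.2894 m³/s × 7.9 g/m³ = 2.286 g/s.
= 2.286 g/s × 86.4 = 197.5 kg/d.

198 kg/d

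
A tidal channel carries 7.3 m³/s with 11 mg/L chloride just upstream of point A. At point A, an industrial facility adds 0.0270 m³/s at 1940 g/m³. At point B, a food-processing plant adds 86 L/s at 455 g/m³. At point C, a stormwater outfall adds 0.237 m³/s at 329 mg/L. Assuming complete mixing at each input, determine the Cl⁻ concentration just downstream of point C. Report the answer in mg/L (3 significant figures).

After input A: C = (7.3·11 + 0.027·1940) / 7.327 = 18.11 mg/L.
86 L/s = 0.086 m³/s.
After input B: C = (7.327·18.11 + 0.086·455) / 7.413 = 23.18 mg/L.
After input C: C = (7.413·23.18 + 0.237·329) / 7.65 = 32.65 mg/L.

32.7 mg/L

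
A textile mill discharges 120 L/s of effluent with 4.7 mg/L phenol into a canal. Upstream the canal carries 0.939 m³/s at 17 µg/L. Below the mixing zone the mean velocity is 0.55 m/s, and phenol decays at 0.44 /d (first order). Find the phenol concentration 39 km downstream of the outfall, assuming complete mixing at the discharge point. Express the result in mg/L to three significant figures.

120 L/s = 0.12 m³/s.
17 µg/L = 0.017 mg/L.
After complete mixing, C₀ = (0.12·4.7 + 0.939·0.017) / 1.059 = 0.5477 mg/L.
Travel time t = 3.9e+04 m / 0.55 m/s = 7.091e+04 s = 0.8207 d.
C = 0.5477·exp(−0.44·0.8207) = 0.5477·0.6969 = 0.3817 mg/L.

0.382 mg/L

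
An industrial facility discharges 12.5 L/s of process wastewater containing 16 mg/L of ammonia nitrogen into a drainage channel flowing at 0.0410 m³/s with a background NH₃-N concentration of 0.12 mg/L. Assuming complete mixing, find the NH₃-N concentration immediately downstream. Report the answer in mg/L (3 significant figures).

12.5 L/s = 0.0125 m³/s.
By mass balance at complete mixing, C = (0.0125·16 + 0.041·0.12) / (0.0125 + 0.041) = 0.2049/0.0535 = 3.83 mg/L.

3.83 mg/L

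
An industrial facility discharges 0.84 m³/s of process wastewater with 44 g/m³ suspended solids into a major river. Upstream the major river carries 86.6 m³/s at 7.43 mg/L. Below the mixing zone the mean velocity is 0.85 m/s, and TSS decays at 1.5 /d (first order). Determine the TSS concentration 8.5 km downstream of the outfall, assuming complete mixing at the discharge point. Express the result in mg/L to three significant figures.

6.54 mg/L

After complete mixing, C₀ = (0.84·44 + 86.6·7.43) / 87.44 = 7.781 mg/L.
Travel time t = 8500 m / 0.85 m/s = 1e+04 s = 0.1157 d.
C = 7.781·exp(−1.5·0.1157) = 7.781·0.8406 = 6.541 mg/L.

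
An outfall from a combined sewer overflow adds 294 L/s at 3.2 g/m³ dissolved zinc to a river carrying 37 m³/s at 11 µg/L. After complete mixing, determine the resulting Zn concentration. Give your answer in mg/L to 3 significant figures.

294 L/s = 0.294 m³/s.
11 µg/L = 0.011 mg/L.
Flow-weighted mixing gives C = (0.294·3.2 + 37·0.011) / (0.294 + 37) = 1.348/37.29 = 0.03614 mg/L.

0.0361 mg/L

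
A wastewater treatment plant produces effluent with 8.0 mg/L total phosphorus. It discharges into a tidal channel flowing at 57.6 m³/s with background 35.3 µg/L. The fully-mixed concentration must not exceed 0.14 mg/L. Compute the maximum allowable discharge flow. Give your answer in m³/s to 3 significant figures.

35.3 µg/L = 0.0353 mg/L.
Mass balance at complete mixing: C_std·(Q_w + Q_r) = Q_w·C_e + Q_r·C_b.
Rearranging, Q_w = Q_r·(C_std − C_b)/(C_e − C_std) = 57.6·(0.14 − 0.0353) / (8 − 0.14) = 0.7673 m³/s.

0.767 m³/s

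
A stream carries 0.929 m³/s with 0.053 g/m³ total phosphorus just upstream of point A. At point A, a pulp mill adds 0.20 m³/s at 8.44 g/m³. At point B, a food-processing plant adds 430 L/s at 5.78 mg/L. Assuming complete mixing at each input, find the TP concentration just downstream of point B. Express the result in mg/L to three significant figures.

2.71 mg/L

After input A: C = (0.929·0.053 + 0.2·8.44) / 1.129 = 1.539 mg/L.
430 L/s = 0.43 m³/s.
After input B: C = (1.129·1.539 + 0.43·5.78) / 1.559 = 2.709 mg/L.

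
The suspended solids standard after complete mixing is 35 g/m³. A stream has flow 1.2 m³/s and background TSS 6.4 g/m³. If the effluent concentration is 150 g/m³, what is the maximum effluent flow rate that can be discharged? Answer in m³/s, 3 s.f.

0.298 m³/s

Mass balance at complete mixing: C_std·(Q_w + Q_r) = Q_w·C_e + Q_r·C_b.
Rearranging, Q_w = Q_r·(C_std − C_b)/(C_e − C_std) = 1.2·(35 − 6.4) / (150 − 35) = 0.2984 m³/s.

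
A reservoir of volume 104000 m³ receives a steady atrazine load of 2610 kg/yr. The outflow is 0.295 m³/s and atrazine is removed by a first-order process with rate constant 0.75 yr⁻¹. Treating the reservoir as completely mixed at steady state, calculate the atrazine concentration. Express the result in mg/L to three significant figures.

Outflow Q = 0.295 m³/s × 3.156e+07 s/yr = 9.309e+06 m³/yr.
Steady-state CSTR mass balance: W = Q·C + k·V·C, so C = W/(Q + kV).
Q + kV = 9.309e+06 + 0.75·104000 = 9.387e+06 m³/yr.
C = 2610/9.387e+06 = 0.000278 kg/m³ = 0.278 mg/L.

0.278 mg/L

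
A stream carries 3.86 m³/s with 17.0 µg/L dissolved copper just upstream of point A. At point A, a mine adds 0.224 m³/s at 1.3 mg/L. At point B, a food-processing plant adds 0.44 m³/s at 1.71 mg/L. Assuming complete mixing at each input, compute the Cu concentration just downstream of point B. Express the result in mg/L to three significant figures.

0.245 mg/L

17.0 µg/L = 0.017 mg/L.
After input A: C = (3.86·0.017 + 0.224·1.3) / 4.084 = 0.08737 mg/L.
After input B: C = (4.084·0.08737 + 0.44·1.71) / 4.524 = 0.2452 mg/L.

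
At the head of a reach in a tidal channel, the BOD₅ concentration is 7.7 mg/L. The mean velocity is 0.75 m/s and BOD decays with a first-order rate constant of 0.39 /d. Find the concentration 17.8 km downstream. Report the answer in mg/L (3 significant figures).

Travel time t = 17.8 km / 0.75 m/s = 1.78e+04/0.75 = 2.373e+04 s = 0.2747 d.
First-order decay: C = 7.7·exp(−0.39·0.2747) = 7.7·0.8984 = 6.918 mg/L.

6.92 mg/L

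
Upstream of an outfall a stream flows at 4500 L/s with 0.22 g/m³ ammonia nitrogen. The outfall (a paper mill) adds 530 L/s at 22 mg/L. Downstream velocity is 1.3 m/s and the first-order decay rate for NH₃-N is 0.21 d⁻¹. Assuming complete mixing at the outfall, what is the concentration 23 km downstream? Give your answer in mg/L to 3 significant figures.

2.41 mg/L

530 L/s = 0.53 m³/s.
4500 L/s = 4.5 m³/s.
After complete mixing, C₀ = (0.53·22 + 4.5·0.22) / 5.03 = 2.515 mg/L.
Travel time t = 2.3e+04 m / 1.3 m/s = 1.769e+04 s = 0.2048 d.
C = 2.515·exp(−0.21·0.2048) = 2.515·0.9579 = 2.409 mg/L.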